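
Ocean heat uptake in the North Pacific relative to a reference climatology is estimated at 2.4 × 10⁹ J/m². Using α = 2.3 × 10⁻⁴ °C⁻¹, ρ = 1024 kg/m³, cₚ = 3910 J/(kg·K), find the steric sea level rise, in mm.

Δh = αQ/(ρcₚ) = 2.3×10⁻⁴ × 2.4×10⁹ / (1024 × 3910) ≈ 0.13787 m

Δh = 138 mm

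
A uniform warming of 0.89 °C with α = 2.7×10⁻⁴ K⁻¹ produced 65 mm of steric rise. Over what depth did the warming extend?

H = Δh/(αΔT) = 0.065 / (2.7×10⁻⁴ × 0.89) ≈ 270.5 m

270 m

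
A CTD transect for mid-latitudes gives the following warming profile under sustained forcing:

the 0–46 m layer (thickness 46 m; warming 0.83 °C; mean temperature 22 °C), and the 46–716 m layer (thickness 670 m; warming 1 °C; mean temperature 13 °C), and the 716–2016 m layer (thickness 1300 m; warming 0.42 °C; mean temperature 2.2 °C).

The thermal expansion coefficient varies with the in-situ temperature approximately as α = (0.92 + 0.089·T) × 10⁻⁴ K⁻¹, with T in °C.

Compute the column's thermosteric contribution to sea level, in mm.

210 mm

Layer 1: α = (0.92 + 0.089×22)×10⁻⁴ = 2.878×10⁻⁴ K⁻¹
Layer 2: α = (0.92 + 0.089×13)×10⁻⁴ = 2.077×10⁻⁴ K⁻¹
Layer 3: α = (0.92 + 0.089×2.2)×10⁻⁴ = 1.1158×10⁻⁴ K⁻¹
0–46 m: 0.83 × 46 × 2.878×10⁻⁴ = 0.010988204 m
46–716 m: 670 × 1 × 2.077×10⁻⁴ = 0.139159 m
1.1158×10⁻⁴ × 0.42 × 1300 = 0.06092268 m
Δh = 0.010988204 + 0.139159 + 0.06092268 = 0.211069884 m ≈ 210 mm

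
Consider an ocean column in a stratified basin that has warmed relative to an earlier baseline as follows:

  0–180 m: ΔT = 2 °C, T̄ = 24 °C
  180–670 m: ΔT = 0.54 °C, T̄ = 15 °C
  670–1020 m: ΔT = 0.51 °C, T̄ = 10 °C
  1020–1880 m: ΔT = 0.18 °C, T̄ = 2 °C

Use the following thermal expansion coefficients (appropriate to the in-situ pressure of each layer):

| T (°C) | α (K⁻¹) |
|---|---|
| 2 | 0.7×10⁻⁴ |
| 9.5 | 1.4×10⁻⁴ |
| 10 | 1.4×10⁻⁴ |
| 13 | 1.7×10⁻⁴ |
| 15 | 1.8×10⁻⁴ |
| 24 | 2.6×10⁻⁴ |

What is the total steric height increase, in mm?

180 mm

Layer 1 at 24 °C → α = 2.6×10⁻⁴ K⁻¹
Layer 2 at 15 °C → α = 1.8×10⁻⁴ K⁻¹
Layer 3 at 10 °C → α = 1.4×10⁻⁴ K⁻¹
Layer 4 at 2 °C → α = 0.7×10⁻⁴ K⁻¹
Layer 1: 2 × 2.6×10⁻⁴ × 180 = 0.09360 m
180–670 m: 0.54 × 1.8×10⁻⁴ × 490 = 0.047628 m
670–1020 m: 350 × 1.4×10⁻⁴ × 0.51 = 0.02499 m
860 × 0.18 × 0.7×10⁻⁴ = 0.010836 m
Δh = 0.09360 + 0.047628 + 0.02499 + 0.010836 = 0.177054 m ≈ 180 mm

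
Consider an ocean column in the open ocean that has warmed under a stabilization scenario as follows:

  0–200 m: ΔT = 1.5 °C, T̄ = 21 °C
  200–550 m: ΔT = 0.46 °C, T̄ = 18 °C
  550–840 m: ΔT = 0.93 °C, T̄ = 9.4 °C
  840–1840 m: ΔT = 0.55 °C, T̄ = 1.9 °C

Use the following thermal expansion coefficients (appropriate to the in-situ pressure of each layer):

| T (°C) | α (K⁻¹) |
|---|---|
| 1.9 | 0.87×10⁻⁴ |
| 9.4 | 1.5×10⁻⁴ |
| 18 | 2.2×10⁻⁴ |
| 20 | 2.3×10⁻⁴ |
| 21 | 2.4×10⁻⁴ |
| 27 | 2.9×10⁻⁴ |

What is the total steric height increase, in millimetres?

Δh = 196 mm

Layer 1 at 21 °C → α = 2.4×10⁻⁴ K⁻¹
Layer 2 at 18 °C → α = 2.2×10⁻⁴ K⁻¹
Layer 3 at 9.4 °C → α = 1.5×10⁻⁴ K⁻¹
Layer 4 at 1.9 °C → α = 0.87×10⁻⁴ K⁻¹
200 × 2.4×10⁻⁴ × 1.5 = 0.07200 m
200–550 m: 350 × 2.2×10⁻⁴ × 0.46 = 0.03542 m
1.5×10⁻⁴ × 290 × 0.93 = 0.040455 m
0.87×10⁻⁴ × 1000 × 0.55 = 0.04785 m
Δh = 0.07200 + 0.03542 + 0.040455 + 0.04785 = 0.195725 m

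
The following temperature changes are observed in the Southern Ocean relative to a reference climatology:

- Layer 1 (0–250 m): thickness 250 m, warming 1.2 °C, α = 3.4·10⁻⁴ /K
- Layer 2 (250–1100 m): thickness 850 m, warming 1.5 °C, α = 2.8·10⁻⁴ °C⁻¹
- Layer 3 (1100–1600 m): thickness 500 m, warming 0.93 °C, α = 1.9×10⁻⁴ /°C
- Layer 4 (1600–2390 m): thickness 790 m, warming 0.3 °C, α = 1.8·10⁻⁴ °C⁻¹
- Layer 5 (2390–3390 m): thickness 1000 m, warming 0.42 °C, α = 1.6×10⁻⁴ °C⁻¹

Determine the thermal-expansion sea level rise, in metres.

0.66 m of thermosteric rise

Layer 1: 250 × 1.2 × 3.4×10⁻⁴ = 0.10200 m
250–1100 m: 2.8×10⁻⁴ × 850 × 1.5 = 0.35700 m
1100–1600 m: 1.9×10⁻⁴ × 0.93 × 500 = 0.08835 m
790 × 0.3 × 1.8×10⁻⁴ = 0.04266 m
Layer 5: 0.42 × 1000 × 1.6×10⁻⁴ = 0.06720 m
Δh = 0.10200 + 0.35700 + 0.08835 + 0.04266 + 0.06720 = 0.65721 m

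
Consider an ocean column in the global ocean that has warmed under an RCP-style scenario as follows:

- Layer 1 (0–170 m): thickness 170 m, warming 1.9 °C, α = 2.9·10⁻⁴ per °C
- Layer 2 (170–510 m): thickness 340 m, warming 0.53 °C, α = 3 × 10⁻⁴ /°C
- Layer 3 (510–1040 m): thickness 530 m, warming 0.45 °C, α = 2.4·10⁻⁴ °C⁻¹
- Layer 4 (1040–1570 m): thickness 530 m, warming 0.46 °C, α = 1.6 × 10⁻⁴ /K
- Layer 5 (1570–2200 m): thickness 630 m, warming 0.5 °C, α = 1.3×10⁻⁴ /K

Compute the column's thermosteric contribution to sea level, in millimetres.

Δh = 285 mm

0–170 m: 2.9×10⁻⁴ × 1.9 × 170 = 0.09367 m
170–510 m: 340 × 0.53 × 3×10⁻⁴ = 0.05406 m
530 × 0.45 × 2.4×10⁻⁴ = 0.05724 m
Layer 4: 0.46 × 1.6×10⁻⁴ × 530 = 0.039008 m
1570–2200 m: 630 × 0.5 × 1.3×10⁻⁴ = 0.04095 m
Δh = 0.09367 + 0.05406 + 0.05724 + 0.039008 + 0.04095 = 0.284928 m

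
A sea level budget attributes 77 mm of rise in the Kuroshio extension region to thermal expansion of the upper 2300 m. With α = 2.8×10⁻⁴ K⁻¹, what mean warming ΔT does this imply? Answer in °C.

ΔT = Δh/(αH) = 0.077 / (2.8×10⁻⁴ × 2300) ≈ 0.1196 °C

ΔT ≈ 0.12 °C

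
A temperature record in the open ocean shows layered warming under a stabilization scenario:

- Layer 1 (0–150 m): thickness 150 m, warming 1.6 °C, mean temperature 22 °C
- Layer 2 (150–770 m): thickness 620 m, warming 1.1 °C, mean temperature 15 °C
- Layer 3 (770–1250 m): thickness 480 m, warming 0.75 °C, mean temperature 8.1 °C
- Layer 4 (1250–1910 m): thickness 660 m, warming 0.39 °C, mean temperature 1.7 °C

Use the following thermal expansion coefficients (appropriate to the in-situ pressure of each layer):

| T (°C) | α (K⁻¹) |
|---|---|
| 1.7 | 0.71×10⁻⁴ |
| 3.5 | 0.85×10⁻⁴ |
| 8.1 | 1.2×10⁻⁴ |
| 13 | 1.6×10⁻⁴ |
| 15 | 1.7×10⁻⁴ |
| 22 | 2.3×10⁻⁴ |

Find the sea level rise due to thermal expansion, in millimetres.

230 mm

Layer 1 at 22 °C → α = 2.3×10⁻⁴ K⁻¹
Layer 2 at 15 °C → α = 1.7×10⁻⁴ K⁻¹
Layer 3 at 8.1 °C → α = 1.2×10⁻⁴ K⁻¹
Layer 4 at 1.7 °C → α = 0.71×10⁻⁴ K⁻¹
Layer 1: 1.6 × 150 × 2.3×10⁻⁴ = 0.05520 m
1.1 × 1.7×10⁻⁴ × 620 = 0.11594 m
1.2×10⁻⁴ × 0.75 × 480 = 0.04320 m
Layer 4: 0.39 × 660 × 0.71×10⁻⁴ = 0.0182754 m
Δh = 0.05520 + 0.11594 + 0.04320 + 0.0182754 = 0.2326154 m ≈ 230 mm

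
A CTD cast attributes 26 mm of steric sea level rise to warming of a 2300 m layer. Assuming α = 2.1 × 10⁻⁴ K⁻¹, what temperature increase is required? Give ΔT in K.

0.054 K

ΔT = Δh/(αH) = 0.026 / (2.1×10⁻⁴ × 2300) ≈ 0.05383 K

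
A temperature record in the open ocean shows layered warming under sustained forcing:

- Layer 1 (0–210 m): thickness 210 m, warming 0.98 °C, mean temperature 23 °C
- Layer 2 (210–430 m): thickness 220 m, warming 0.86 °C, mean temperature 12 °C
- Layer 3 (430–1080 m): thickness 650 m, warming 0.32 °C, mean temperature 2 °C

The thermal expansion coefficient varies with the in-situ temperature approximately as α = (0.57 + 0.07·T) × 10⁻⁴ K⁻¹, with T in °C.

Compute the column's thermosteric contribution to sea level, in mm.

Layer 1: α = (0.57 + 0.07×23)×10⁻⁴ = 2.18×10⁻⁴ K⁻¹
Layer 2: α = (0.57 + 0.07×12)×10⁻⁴ = 1.41×10⁻⁴ K⁻¹
Layer 3: α = (0.57 + 0.07×2)×10⁻⁴ = 0.71×10⁻⁴ K⁻¹
210 × 2.18×10⁻⁴ × 0.98 = 0.0448644 m
0.86 × 1.41×10⁻⁴ × 220 = 0.0266772 m
650 × 0.32 × 0.71×10⁻⁴ = 0.014768 m
Δh = 0.0448644 + 0.0266772 + 0.014768 = 0.0863096 m

86.3 mm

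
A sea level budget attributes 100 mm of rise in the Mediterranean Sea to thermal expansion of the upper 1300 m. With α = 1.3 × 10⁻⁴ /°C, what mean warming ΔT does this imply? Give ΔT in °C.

0.59 °C

ΔT = Δh/(αH) = 0.1 / (1.3×10⁻⁴ × 1300) ≈ 0.5917 °C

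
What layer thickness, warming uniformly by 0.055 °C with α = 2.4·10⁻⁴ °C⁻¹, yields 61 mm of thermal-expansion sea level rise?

about 4620 m

H = Δh/(αΔT) = 0.061 / (2.4×10⁻⁴ × 0.055) ≈ 4621 m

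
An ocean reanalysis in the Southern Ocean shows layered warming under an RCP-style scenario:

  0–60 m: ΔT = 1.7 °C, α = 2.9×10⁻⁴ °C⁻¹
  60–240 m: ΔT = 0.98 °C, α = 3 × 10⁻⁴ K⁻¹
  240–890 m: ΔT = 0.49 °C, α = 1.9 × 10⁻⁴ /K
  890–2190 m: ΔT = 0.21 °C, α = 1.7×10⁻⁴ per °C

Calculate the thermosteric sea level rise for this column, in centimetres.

19 cm

Layer 1: 2.9×10⁻⁴ × 1.7 × 60 = 0.02958 m
Layer 2: 3×10⁻⁴ × 0.98 × 180 = 0.05292 m
0.49 × 1.9×10⁻⁴ × 650 = 0.060515 m
890–2190 m: 0.21 × 1300 × 1.7×10⁻⁴ = 0.04641 m
Δh = 0.02958 + 0.05292 + 0.060515 + 0.04641 = 0.189425 m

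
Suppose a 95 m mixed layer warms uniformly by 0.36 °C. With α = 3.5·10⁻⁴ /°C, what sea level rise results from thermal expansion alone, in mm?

Δh = αΔT·H = 3.5×10⁻⁴ × 0.36 × 95 = 0.01197 m

12 mm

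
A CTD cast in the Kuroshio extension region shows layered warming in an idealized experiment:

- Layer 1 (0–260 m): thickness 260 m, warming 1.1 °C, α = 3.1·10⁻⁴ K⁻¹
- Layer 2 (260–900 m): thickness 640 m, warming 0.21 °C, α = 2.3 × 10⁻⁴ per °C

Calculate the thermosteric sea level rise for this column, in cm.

1.1 × 3.1×10⁻⁴ × 260 = 0.08866 m
Layer 2: 0.21 × 2.3×10⁻⁴ × 640 = 0.030912 m
Δh = 0.08866 + 0.030912 = 0.119572 m

12 cm of thermosteric rise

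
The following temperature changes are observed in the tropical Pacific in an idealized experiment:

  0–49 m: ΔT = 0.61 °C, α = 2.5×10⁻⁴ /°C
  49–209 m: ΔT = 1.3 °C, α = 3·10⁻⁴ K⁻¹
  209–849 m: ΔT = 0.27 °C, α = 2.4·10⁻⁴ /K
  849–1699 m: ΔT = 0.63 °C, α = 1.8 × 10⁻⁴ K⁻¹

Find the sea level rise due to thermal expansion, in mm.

208 mm

0–49 m: 49 × 0.61 × 2.5×10⁻⁴ = 0.0074725 m
49–209 m: 1.3 × 3×10⁻⁴ × 160 = 0.06240 m
Layer 3: 2.4×10⁻⁴ × 0.27 × 640 = 0.041472 m
849–1699 m: 0.63 × 1.8×10⁻⁴ × 850 = 0.09639 m
Δh = 0.0074725 + 0.06240 + 0.041472 + 0.09639 = 0.2077345 m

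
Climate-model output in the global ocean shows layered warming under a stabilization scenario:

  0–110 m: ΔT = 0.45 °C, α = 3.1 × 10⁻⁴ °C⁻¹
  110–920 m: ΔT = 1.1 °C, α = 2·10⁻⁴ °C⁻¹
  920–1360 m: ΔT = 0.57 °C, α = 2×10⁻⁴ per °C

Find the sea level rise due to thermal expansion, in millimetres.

244 mm

0.45 × 3.1×10⁻⁴ × 110 = 0.015345 m
Layer 2: 810 × 1.1 × 2×10⁻⁴ = 0.17820 m
Layer 3: 0.57 × 440 × 2×10⁻⁴ = 0.05016 m
Δh = 0.015345 + 0.17820 + 0.05016 = 0.243705 m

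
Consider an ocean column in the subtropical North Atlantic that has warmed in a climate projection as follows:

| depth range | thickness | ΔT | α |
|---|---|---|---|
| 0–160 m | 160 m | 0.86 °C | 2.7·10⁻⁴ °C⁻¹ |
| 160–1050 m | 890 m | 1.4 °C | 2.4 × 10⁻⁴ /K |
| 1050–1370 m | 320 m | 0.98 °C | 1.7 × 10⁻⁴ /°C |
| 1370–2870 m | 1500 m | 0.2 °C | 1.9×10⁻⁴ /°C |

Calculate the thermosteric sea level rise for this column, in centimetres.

Δh ≈ 44.7 cm

Layer 1: 160 × 2.7×10⁻⁴ × 0.86 = 0.037152 m
890 × 1.4 × 2.4×10⁻⁴ = 0.29904 m
Layer 3: 0.98 × 320 × 1.7×10⁻⁴ = 0.053312 m
1500 × 0.2 × 1.9×10⁻⁴ = 0.05700 m
Δh = 0.037152 + 0.29904 + 0.053312 + 0.05700 = 0.446504 m ≈ 44.7 cm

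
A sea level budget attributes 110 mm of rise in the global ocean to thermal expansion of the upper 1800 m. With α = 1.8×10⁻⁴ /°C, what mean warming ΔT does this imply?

about 0.34 °C

ΔT = Δh/(αH) = 0.11 / (1.8×10⁻⁴ × 1800) ≈ 0.3395 °C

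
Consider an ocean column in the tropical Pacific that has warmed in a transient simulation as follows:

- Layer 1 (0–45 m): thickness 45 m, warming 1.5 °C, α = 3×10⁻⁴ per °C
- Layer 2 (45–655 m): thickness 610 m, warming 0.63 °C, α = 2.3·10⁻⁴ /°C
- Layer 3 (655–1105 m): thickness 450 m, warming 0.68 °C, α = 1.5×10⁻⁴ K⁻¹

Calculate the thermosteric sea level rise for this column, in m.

Layer 1: 45 × 3×10⁻⁴ × 1.5 = 0.02025 m
2.3×10⁻⁴ × 610 × 0.63 = 0.088389 m
655–1105 m: 450 × 1.5×10⁻⁴ × 0.68 = 0.04590 m
Δh = 0.02025 + 0.088389 + 0.04590 = 0.154539 m

Δh ≈ 0.155 m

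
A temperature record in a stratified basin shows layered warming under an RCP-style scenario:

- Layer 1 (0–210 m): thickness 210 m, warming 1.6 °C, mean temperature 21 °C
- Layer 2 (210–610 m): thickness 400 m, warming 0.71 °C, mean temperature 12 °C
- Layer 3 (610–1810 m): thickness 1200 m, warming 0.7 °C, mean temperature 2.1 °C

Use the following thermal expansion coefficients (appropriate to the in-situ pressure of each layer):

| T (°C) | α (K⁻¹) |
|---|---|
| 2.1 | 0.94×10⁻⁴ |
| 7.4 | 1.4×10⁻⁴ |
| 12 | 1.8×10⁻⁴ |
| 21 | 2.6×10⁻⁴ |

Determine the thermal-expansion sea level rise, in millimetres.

Layer 1 at 21 °C → α = 2.6×10⁻⁴ K⁻¹
Layer 2 at 12 °C → α = 1.8×10⁻⁴ K⁻¹
Layer 3 at 2.1 °C → α = 0.94×10⁻⁴ K⁻¹
1.6 × 2.6×10⁻⁴ × 210 = 0.08736 m
210–610 m: 0.71 × 400 × 1.8×10⁻⁴ = 0.05112 m
610–1810 m: 0.94×10⁻⁴ × 1200 × 0.7 = 0.07896 m
Δh = 0.08736 + 0.05112 + 0.07896 = 0.21744 m ≈ 217 mm

Δh = 217 mm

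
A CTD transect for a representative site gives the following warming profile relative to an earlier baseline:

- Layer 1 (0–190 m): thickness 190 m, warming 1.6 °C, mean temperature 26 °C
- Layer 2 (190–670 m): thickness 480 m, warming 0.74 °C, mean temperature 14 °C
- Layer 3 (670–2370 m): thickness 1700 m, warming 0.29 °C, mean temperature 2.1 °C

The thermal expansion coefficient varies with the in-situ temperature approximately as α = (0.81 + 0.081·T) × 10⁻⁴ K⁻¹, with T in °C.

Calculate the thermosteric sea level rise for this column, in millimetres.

Layer 1: α = (0.81 + 0.081×26)×10⁻⁴ = 2.916×10⁻⁴ K⁻¹
Layer 2: α = (0.81 + 0.081×14)×10⁻⁴ = 1.944×10⁻⁴ K⁻¹
Layer 3: α = (0.81 + 0.081×2.1)×10⁻⁴ = 0.9801×10⁻⁴ K⁻¹
2.916×10⁻⁴ × 190 × 1.6 = 0.0886464 m
Layer 2: 0.74 × 480 × 1.944×10⁻⁴ = 0.06905088 m
670–2370 m: 0.9801×10⁻⁴ × 1700 × 0.29 = 0.04831893 m
Δh = 0.0886464 + 0.06905088 + 0.04831893 = 0.20601621 m

Δh = 210 mm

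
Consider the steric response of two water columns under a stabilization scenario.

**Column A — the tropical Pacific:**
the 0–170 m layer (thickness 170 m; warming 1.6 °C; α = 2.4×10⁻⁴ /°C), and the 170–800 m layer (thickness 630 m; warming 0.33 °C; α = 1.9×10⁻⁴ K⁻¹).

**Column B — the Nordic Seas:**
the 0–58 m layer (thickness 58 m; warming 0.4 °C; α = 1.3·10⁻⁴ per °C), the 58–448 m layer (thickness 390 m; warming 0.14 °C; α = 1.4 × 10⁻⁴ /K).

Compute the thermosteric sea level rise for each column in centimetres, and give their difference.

A: 10.5 cm; B: 1.07 cm; difference 9.41 cm

A Layer 1: 2.4×10⁻⁴ × 170 × 1.6 = 0.06528 m
A 170–800 m: 1.9×10⁻⁴ × 0.33 × 630 = 0.039501 m
A total: 0.104781 m
B Layer 1: 0.4 × 58 × 1.3×10⁻⁴ = 0.003016 m
B Layer 2: 390 × 0.14 × 1.4×10⁻⁴ = 0.007644 m
B total: 0.01066 m
Difference: 0.104781 − 0.01066 = 0.094121 m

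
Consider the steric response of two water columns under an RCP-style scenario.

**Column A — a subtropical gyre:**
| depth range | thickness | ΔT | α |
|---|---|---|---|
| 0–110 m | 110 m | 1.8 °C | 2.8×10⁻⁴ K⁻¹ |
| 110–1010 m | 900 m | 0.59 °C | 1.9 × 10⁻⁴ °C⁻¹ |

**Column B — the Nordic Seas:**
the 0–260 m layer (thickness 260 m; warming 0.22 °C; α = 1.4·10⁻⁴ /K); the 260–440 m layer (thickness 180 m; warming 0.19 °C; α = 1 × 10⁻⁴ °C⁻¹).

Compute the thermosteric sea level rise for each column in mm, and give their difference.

A 0–110 m: 2.8×10⁻⁴ × 110 × 1.8 = 0.05544 m
A 110–1010 m: 900 × 1.9×10⁻⁴ × 0.59 = 0.10089 m
A total: 0.15633 m
B 0–260 m: 260 × 0.22 × 1.4×10⁻⁴ = 0.008008 m
B Layer 2: 0.19 × 1×10⁻⁴ × 180 = 0.00342 m
B total: 0.011428 m
Difference: 0.15633 − 0.011428 = 0.144902 m

A: 160 mm; B: 11 mm; difference 140 mm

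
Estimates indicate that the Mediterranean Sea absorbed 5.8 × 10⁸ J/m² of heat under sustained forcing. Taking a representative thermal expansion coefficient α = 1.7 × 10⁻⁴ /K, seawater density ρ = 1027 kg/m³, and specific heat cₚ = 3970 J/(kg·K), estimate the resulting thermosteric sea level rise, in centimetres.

2.42 cm

Δh = αQ/(ρcₚ) = 1.7×10⁻⁴ × 5.8×10⁸ / (1027 × 3970) ≈ 0.024183 m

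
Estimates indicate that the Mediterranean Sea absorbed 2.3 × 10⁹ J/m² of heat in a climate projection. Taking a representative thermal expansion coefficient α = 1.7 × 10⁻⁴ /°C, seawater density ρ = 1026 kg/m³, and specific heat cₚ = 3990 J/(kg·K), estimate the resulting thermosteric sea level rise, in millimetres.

95.5 mm of thermosteric rise

Δh = αQ/(ρcₚ) = 1.7×10⁻⁴ × 2.3×10⁹ / (1026 × 3990) ≈ 0.095512 m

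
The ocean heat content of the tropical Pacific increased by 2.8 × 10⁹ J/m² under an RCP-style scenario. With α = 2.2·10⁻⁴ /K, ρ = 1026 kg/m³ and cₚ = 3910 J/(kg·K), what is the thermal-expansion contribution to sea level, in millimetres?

Δh ≈ 154 mm

Δh = αQ/(ρcₚ) = 2.2×10⁻⁴ × 2.8×10⁹ / (1026 × 3910) ≈ 0.15355 m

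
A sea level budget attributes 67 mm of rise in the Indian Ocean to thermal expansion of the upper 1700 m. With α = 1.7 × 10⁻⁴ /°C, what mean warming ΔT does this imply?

ΔT = Δh/(αH) = 0.067 / (1.7×10⁻⁴ × 1700) ≈ 0.2318 °C

0.232 °C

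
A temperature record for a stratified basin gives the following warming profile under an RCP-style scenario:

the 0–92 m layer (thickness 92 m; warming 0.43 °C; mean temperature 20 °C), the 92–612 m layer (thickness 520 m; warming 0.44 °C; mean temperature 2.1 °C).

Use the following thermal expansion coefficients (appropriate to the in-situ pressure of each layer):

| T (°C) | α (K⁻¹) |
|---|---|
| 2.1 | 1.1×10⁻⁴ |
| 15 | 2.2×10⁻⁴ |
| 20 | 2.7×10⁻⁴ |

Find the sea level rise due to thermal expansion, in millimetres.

Layer 1 at 20 °C → α = 2.7×10⁻⁴ K⁻¹
Layer 2 at 2.1 °C → α = 1.1×10⁻⁴ K⁻¹
2.7×10⁻⁴ × 0.43 × 92 = 0.0106812 m
0.44 × 1.1×10⁻⁴ × 520 = 0.025168 m
Δh = 0.0106812 + 0.025168 = 0.0358492 m

Δh ≈ 35.8 mm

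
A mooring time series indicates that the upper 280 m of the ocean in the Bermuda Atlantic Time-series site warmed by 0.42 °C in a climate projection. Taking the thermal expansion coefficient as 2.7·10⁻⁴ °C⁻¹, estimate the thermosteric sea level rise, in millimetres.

Δh = 32 mm

Δh = αΔT·H = 2.7×10⁻⁴ × 0.42 × 280 = 0.031752 m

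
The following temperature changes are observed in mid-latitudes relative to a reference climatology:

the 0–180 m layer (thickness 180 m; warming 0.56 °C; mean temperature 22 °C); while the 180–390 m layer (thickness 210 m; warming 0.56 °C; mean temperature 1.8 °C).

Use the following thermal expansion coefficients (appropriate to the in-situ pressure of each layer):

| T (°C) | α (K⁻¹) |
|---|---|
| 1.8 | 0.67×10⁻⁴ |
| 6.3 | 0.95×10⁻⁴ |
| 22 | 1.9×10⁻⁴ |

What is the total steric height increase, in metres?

Layer 1 at 22 °C → α = 1.9×10⁻⁴ K⁻¹
Layer 2 at 1.8 °C → α = 0.67×10⁻⁴ K⁻¹
Layer 1: 1.9×10⁻⁴ × 0.56 × 180 = 0.019152 m
Layer 2: 0.67×10⁻⁴ × 210 × 0.56 = 0.0078792 m
Δh = 0.019152 + 0.0078792 = 0.0270312 m

0.027 m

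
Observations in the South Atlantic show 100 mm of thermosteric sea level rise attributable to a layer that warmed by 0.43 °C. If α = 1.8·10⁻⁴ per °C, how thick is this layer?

H = Δh/(αΔT) = 0.1 / (1.8×10⁻⁴ × 0.43) ≈ 1292 m

1290 m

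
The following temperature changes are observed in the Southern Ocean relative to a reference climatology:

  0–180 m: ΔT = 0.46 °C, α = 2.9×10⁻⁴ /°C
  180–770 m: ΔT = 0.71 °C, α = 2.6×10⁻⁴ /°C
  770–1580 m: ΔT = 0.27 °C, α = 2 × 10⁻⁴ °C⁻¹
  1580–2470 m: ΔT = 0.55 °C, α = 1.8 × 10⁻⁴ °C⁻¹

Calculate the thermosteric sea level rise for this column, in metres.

about 0.265 m

0.46 × 2.9×10⁻⁴ × 180 = 0.024012 m
2.6×10⁻⁴ × 0.71 × 590 = 0.108914 m
2×10⁻⁴ × 0.27 × 810 = 0.04374 m
Layer 4: 0.55 × 890 × 1.8×10⁻⁴ = 0.08811 m
Δh = 0.024012 + 0.108914 + 0.04374 + 0.08811 = 0.264776 m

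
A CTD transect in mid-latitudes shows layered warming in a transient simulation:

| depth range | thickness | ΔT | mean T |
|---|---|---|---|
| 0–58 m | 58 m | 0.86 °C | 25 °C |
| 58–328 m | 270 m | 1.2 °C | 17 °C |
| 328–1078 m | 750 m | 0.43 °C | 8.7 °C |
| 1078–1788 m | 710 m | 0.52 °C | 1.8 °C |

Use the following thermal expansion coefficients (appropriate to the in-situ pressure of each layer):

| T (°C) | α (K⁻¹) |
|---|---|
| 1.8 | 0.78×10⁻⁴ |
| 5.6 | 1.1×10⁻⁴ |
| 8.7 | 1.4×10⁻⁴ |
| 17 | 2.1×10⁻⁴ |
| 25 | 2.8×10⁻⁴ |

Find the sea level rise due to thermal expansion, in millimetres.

156 mm

Layer 1 at 25 °C → α = 2.8×10⁻⁴ K⁻¹
Layer 2 at 17 °C → α = 2.1×10⁻⁴ K⁻¹
Layer 3 at 8.7 °C → α = 1.4×10⁻⁴ K⁻¹
Layer 4 at 1.8 °C → α = 0.78×10⁻⁴ K⁻¹
0–58 m: 0.86 × 58 × 2.8×10⁻⁴ = 0.0139664 m
1.2 × 2.1×10⁻⁴ × 270 = 0.06804 m
328–1078 m: 750 × 0.43 × 1.4×10⁻⁴ = 0.04515 m
710 × 0.52 × 0.78×10⁻⁴ = 0.0287976 m
Δh = 0.0139664 + 0.06804 + 0.04515 + 0.0287976 = 0.155954 m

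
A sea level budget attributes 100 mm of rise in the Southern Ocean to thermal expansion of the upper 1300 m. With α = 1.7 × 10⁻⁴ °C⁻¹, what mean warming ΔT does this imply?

0.45 °C

ΔT = Δh/(αH) = 0.1 / (1.7×10⁻⁴ × 1300) ≈ 0.4525 °C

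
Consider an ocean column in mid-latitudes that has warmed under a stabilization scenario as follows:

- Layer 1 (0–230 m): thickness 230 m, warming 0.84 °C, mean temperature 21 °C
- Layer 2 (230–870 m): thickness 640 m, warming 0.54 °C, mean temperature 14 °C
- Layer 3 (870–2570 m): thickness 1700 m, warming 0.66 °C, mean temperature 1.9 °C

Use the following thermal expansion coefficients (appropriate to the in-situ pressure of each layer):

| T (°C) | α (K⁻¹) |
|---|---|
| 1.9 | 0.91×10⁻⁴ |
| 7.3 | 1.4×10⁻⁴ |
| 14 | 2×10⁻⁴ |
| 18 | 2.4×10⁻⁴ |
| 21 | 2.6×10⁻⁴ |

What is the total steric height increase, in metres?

0.221 m

Layer 1 at 21 °C → α = 2.6×10⁻⁴ K⁻¹
Layer 2 at 14 °C → α = 2×10⁻⁴ K⁻¹
Layer 3 at 1.9 °C → α = 0.91×10⁻⁴ K⁻¹
230 × 0.84 × 2.6×10⁻⁴ = 0.050232 m
Layer 2: 640 × 0.54 × 2×10⁻⁴ = 0.06912 m
Layer 3: 0.91×10⁻⁴ × 0.66 × 1700 = 0.102102 m
Δh = 0.050232 + 0.06912 + 0.102102 = 0.221454 m ≈ 0.221 m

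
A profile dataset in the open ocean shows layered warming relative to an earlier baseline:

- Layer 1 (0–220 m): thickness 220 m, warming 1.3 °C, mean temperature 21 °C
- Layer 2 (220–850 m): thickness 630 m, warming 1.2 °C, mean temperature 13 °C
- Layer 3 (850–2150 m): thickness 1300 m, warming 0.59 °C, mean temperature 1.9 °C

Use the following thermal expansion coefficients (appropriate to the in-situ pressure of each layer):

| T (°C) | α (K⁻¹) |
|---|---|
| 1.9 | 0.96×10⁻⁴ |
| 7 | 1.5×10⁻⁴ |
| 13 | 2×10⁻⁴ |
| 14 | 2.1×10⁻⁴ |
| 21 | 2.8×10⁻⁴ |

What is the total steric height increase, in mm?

Layer 1 at 21 °C → α = 2.8×10⁻⁴ K⁻¹
Layer 2 at 13 °C → α = 2×10⁻⁴ K⁻¹
Layer 3 at 1.9 °C → α = 0.96×10⁻⁴ K⁻¹
0–220 m: 1.3 × 220 × 2.8×10⁻⁴ = 0.08008 m
220–850 m: 1.2 × 630 × 2×10⁻⁴ = 0.15120 m
850–2150 m: 1300 × 0.96×10⁻⁴ × 0.59 = 0.073632 m
Δh = 0.08008 + 0.15120 + 0.073632 = 0.304912 m ≈ 305 mm

305 mm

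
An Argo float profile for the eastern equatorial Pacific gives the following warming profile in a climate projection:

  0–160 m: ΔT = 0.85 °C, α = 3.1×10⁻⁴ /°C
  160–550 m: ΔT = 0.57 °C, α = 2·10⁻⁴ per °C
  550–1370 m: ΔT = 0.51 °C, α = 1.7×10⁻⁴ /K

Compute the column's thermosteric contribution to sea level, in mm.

160 mm

0–160 m: 3.1×10⁻⁴ × 160 × 0.85 = 0.04216 m
0.57 × 2×10⁻⁴ × 390 = 0.04446 m
550–1370 m: 1.7×10⁻⁴ × 0.51 × 820 = 0.071094 m
Δh = 0.04216 + 0.04446 + 0.071094 = 0.157714 m ≈ 160 mm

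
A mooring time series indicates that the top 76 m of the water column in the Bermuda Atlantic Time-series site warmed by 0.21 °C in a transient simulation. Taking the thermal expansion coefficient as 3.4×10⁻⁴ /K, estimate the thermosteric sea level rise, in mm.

Δh = 5.4 mm

Δh = αΔT·H = 3.4×10⁻⁴ × 0.21 × 76 = 0.0054264 m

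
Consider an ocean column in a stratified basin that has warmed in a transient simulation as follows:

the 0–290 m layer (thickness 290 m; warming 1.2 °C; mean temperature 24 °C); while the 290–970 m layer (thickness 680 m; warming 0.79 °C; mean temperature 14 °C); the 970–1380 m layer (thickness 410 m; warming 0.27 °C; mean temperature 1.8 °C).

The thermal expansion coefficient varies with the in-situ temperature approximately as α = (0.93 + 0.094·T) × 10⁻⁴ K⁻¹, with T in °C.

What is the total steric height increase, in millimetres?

Δh ≈ 244 mm

Layer 1: α = (0.93 + 0.094×24)×10⁻⁴ = 3.186×10⁻⁴ K⁻¹
Layer 2: α = (0.93 + 0.094×14)×10⁻⁴ = 2.246×10⁻⁴ K⁻¹
Layer 3: α = (0.93 + 0.094×1.8)×10⁻⁴ = 1.0992×10⁻⁴ K⁻¹
3.186×10⁻⁴ × 290 × 1.2 = 0.1108728 m
290–970 m: 2.246×10⁻⁴ × 680 × 0.79 = 0.12065512 m
970–1380 m: 0.27 × 1.0992×10⁻⁴ × 410 = 0.012168144 m
Δh = 0.1108728 + 0.12065512 + 0.012168144 = 0.243696064 m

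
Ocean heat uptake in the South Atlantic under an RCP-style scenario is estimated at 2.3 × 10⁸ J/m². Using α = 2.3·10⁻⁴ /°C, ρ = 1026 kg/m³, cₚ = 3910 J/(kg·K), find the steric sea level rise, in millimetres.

Δh = αQ/(ρcₚ) = 2.3×10⁻⁴ × 2.3×10⁸ / (1026 × 3910) ≈ 0.013187 m

Δh ≈ 13.2 mm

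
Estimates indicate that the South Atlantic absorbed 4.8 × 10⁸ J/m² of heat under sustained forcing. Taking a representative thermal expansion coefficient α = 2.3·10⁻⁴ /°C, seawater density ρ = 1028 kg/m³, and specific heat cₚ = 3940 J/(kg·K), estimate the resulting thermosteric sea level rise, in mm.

Δh = αQ/(ρcₚ) = 2.3×10⁻⁴ × 4.8×10⁸ / (1028 × 3940) ≈ 0.027257 m

Δh = 27.3 mm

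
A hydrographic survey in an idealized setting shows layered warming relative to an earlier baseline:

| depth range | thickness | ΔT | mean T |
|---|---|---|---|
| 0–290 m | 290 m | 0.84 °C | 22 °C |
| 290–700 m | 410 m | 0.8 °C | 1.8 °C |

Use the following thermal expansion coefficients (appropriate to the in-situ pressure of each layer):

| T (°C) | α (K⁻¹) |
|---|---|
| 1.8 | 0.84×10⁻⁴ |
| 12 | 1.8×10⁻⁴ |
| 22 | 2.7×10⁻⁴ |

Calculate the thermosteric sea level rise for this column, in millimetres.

about 93.3 mm

Layer 1 at 22 °C → α = 2.7×10⁻⁴ K⁻¹
Layer 2 at 1.8 °C → α = 0.84×10⁻⁴ K⁻¹
290 × 2.7×10⁻⁴ × 0.84 = 0.065772 m
0.84×10⁻⁴ × 0.8 × 410 = 0.027552 m
Δh = 0.065772 + 0.027552 = 0.093324 m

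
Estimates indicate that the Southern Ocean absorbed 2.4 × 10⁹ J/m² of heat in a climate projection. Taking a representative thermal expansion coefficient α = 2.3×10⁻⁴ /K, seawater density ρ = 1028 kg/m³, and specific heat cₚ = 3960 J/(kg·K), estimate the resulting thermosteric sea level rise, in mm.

136 mm of thermosteric rise

Δh = αQ/(ρcₚ) = 2.3×10⁻⁴ × 2.4×10⁹ / (1028 × 3960) ≈ 0.13560 m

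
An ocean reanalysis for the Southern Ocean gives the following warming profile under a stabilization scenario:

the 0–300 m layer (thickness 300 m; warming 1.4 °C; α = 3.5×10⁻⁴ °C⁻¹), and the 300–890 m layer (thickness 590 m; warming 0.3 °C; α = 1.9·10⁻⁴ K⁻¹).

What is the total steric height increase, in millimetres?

Δh ≈ 180 mm

Layer 1: 3.5×10⁻⁴ × 300 × 1.4 = 0.14700 m
300–890 m: 0.3 × 590 × 1.9×10⁻⁴ = 0.03363 m
Δh = 0.14700 + 0.03363 = 0.18063 m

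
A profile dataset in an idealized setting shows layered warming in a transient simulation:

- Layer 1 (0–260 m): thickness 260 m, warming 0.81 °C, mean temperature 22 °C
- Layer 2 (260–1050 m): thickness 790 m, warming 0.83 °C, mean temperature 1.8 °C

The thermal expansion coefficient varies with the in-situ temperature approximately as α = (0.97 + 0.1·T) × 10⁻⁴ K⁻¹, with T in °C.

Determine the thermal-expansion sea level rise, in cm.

Δh ≈ 14.2 cm

Layer 1: α = (0.97 + 0.1×22)×10⁻⁴ = 3.17×10⁻⁴ K⁻¹
Layer 2: α = (0.97 + 0.1×1.8)×10⁻⁴ = 1.15×10⁻⁴ K⁻¹
0–260 m: 3.17×10⁻⁴ × 260 × 0.81 = 0.0667602 m
260–1050 m: 0.83 × 1.15×10⁻⁴ × 790 = 0.0754055 m
Δh = 0.0667602 + 0.0754055 = 0.1421657 m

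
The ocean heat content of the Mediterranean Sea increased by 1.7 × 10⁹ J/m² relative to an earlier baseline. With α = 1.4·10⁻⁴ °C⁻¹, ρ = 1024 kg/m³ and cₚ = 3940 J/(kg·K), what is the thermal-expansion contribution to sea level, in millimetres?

59 mm of thermosteric rise

Δh = αQ/(ρcₚ) = 1.4×10⁻⁴ × 1.7×10⁹ / (1024 × 3940) ≈ 0.05899 m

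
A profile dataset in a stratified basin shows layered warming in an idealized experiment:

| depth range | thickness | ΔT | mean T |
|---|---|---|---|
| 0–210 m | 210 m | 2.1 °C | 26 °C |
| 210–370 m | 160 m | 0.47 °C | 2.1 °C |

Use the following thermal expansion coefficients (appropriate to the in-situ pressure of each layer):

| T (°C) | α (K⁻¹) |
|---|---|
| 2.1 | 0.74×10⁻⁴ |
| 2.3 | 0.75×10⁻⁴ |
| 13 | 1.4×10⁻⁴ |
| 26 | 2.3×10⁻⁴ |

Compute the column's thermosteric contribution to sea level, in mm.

Δh ≈ 110 mm

Layer 1 at 26 °C → α = 2.3×10⁻⁴ K⁻¹
Layer 2 at 2.1 °C → α = 0.74×10⁻⁴ K⁻¹
2.3×10⁻⁴ × 2.1 × 210 = 0.10143 m
210–370 m: 0.47 × 160 × 0.74×10⁻⁴ = 0.0055648 m
Δh = 0.10143 + 0.0055648 = 0.1069948 m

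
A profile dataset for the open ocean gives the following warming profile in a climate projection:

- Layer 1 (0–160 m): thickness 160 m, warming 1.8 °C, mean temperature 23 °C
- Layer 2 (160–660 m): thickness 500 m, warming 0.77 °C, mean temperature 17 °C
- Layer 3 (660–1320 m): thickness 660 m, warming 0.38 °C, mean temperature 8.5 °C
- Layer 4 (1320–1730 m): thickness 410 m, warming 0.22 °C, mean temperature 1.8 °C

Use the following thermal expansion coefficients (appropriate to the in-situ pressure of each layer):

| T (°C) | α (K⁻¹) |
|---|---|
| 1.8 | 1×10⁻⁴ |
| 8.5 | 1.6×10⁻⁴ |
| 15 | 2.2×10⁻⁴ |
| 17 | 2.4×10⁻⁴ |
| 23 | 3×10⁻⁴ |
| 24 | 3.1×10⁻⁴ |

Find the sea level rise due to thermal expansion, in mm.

Layer 1 at 23 °C → α = 3×10⁻⁴ K⁻¹
Layer 2 at 17 °C → α = 2.4×10⁻⁴ K⁻¹
Layer 3 at 8.5 °C → α = 1.6×10⁻⁴ K⁻¹
Layer 4 at 1.8 °C → α = 1×10⁻⁴ K⁻¹
Layer 1: 3×10⁻⁴ × 1.8 × 160 = 0.08640 m
160–660 m: 500 × 2.4×10⁻⁴ × 0.77 = 0.09240 m
660 × 1.6×10⁻⁴ × 0.38 = 0.040128 m
1×10⁻⁴ × 0.22 × 410 = 0.00902 m
Δh = 0.08640 + 0.09240 + 0.040128 + 0.00902 = 0.227948 m ≈ 228 mm

Δh ≈ 228 mm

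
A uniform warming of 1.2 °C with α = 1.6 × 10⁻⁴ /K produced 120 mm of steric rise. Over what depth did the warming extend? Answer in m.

H = Δh/(αΔT) = 0.12 / (1.6×10⁻⁴ × 1.2) = 625.0 m

about 625 m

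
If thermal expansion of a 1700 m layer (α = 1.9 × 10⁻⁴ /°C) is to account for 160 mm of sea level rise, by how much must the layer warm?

about 0.495 K

ΔT = Δh/(αH) = 0.16 / (1.9×10⁻⁴ × 1700) ≈ 0.4954 K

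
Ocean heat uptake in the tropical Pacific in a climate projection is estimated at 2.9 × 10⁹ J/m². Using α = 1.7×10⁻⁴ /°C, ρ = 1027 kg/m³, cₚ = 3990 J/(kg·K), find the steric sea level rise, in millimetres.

Δh = αQ/(ρcₚ) = 1.7×10⁻⁴ × 2.9×10⁹ / (1027 × 3990) ≈ 0.12031 m

Δh = 120 mm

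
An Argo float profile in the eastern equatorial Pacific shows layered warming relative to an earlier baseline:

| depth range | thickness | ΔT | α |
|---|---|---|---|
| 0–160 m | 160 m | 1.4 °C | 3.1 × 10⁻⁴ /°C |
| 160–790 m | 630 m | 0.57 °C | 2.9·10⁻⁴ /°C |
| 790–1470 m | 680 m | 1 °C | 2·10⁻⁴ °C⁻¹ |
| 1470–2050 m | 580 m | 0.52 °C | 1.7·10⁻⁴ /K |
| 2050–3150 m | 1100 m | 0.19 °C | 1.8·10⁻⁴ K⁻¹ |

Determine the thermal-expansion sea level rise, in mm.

Layer 1: 3.1×10⁻⁴ × 160 × 1.4 = 0.06944 m
160–790 m: 0.57 × 630 × 2.9×10⁻⁴ = 0.104139 m
790–1470 m: 2×10⁻⁴ × 1 × 680 = 0.13600 m
0.52 × 580 × 1.7×10⁻⁴ = 0.051272 m
Layer 5: 0.19 × 1100 × 1.8×10⁻⁴ = 0.03762 m
Δh = 0.06944 + 0.104139 + 0.13600 + 0.051272 + 0.03762 = 0.398471 m ≈ 400 mm

400 mm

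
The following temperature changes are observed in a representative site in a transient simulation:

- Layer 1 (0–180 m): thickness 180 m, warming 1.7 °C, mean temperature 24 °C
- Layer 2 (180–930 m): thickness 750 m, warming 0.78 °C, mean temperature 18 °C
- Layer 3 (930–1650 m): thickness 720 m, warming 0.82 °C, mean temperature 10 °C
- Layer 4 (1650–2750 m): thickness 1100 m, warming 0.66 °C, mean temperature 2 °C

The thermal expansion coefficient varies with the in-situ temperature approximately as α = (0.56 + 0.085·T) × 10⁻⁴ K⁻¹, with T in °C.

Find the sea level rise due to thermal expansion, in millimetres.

Layer 1: α = (0.56 + 0.085×24)×10⁻⁴ = 2.6×10⁻⁴ K⁻¹
Layer 2: α = (0.56 + 0.085×18)×10⁻⁴ = 2.09×10⁻⁴ K⁻¹
Layer 3: α = (0.56 + 0.085×10)×10⁻⁴ = 1.41×10⁻⁴ K⁻¹
Layer 4: α = (0.56 + 0.085×2)×10⁻⁴ = 0.73×10⁻⁴ K⁻¹
0–180 m: 2.6×10⁻⁴ × 180 × 1.7 = 0.07956 m
180–930 m: 0.78 × 750 × 2.09×10⁻⁴ = 0.122265 m
930–1650 m: 0.82 × 720 × 1.41×10⁻⁴ = 0.0832464 m
1650–2750 m: 0.66 × 1100 × 0.73×10⁻⁴ = 0.052998 m
Δh = 0.07956 + 0.122265 + 0.0832464 + 0.052998 = 0.3380694 m ≈ 340 mm

about 340 mm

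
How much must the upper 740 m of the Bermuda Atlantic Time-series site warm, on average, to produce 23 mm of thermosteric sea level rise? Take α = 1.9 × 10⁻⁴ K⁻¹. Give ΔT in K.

about 0.16 K

ΔT = Δh/(αH) = 0.023 / (1.9×10⁻⁴ × 740) ≈ 0.1636 K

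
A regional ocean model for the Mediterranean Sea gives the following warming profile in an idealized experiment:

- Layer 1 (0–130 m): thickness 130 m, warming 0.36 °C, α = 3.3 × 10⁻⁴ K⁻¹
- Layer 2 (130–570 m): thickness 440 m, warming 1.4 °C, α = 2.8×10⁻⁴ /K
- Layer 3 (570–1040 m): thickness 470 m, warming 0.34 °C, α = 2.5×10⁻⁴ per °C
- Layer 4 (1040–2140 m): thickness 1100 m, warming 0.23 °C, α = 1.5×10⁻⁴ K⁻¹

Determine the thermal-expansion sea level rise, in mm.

0.36 × 130 × 3.3×10⁻⁴ = 0.015444 m
Layer 2: 2.8×10⁻⁴ × 440 × 1.4 = 0.17248 m
0.34 × 470 × 2.5×10⁻⁴ = 0.03995 m
Layer 4: 1100 × 1.5×10⁻⁴ × 0.23 = 0.03795 m
Δh = 0.015444 + 0.17248 + 0.03995 + 0.03795 = 0.265824 m

about 270 mm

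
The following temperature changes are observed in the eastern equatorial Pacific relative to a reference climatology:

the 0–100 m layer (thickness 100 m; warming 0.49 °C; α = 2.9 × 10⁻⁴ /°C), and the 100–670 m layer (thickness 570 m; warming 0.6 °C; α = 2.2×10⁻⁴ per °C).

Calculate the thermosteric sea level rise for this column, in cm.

8.95 cm of thermosteric rise

2.9×10⁻⁴ × 0.49 × 100 = 0.01421 m
570 × 2.2×10⁻⁴ × 0.6 = 0.07524 m
Δh = 0.01421 + 0.07524 = 0.08945 m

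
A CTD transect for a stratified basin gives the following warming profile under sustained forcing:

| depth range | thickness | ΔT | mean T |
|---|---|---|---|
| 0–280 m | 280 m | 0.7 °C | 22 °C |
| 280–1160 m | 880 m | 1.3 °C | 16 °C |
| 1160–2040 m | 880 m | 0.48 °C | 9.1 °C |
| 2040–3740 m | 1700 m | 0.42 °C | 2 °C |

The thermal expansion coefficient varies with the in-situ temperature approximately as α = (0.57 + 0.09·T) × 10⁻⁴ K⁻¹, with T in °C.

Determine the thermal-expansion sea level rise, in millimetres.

Layer 1: α = (0.57 + 0.09×22)×10⁻⁴ = 2.55×10⁻⁴ K⁻¹
Layer 2: α = (0.57 + 0.09×16)×10⁻⁴ = 2.01×10⁻⁴ K⁻¹
Layer 3: α = (0.57 + 0.09×9.1)×10⁻⁴ = 1.389×10⁻⁴ K⁻¹
Layer 4: α = (0.57 + 0.09×2)×10⁻⁴ = 0.75×10⁻⁴ K⁻¹
Layer 1: 280 × 2.55×10⁻⁴ × 0.7 = 0.04998 m
280–1160 m: 2.01×10⁻⁴ × 1.3 × 880 = 0.229944 m
1160–2040 m: 0.48 × 880 × 1.389×10⁻⁴ = 0.05867136 m
0.42 × 1700 × 0.75×10⁻⁴ = 0.05355 m
Δh = 0.04998 + 0.229944 + 0.05867136 + 0.05355 = 0.39214536 m

390 mm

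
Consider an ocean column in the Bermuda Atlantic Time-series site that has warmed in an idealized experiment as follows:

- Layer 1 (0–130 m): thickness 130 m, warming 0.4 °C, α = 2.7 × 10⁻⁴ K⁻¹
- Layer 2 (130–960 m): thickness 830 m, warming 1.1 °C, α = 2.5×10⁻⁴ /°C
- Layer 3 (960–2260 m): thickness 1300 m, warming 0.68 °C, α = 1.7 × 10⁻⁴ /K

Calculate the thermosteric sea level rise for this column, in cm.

130 × 2.7×10⁻⁴ × 0.4 = 0.01404 m
Layer 2: 1.1 × 2.5×10⁻⁴ × 830 = 0.22825 m
960–2260 m: 1.7×10⁻⁴ × 1300 × 0.68 = 0.15028 m
Δh = 0.01404 + 0.22825 + 0.15028 = 0.39257 m

about 39 cm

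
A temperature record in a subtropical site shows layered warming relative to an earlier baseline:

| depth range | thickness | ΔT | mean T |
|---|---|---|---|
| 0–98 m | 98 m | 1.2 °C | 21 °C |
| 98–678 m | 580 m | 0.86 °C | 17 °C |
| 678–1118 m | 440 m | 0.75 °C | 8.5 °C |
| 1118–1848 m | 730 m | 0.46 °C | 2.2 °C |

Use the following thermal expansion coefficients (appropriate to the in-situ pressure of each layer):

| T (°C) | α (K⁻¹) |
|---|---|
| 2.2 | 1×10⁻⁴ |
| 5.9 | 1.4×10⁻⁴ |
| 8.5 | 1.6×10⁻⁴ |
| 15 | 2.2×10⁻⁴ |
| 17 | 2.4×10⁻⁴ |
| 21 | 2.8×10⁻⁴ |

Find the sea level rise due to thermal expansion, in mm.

Layer 1 at 21 °C → α = 2.8×10⁻⁴ K⁻¹
Layer 2 at 17 °C → α = 2.4×10⁻⁴ K⁻¹
Layer 3 at 8.5 °C → α = 1.6×10⁻⁴ K⁻¹
Layer 4 at 2.2 °C → α = 1×10⁻⁴ K⁻¹
Layer 1: 2.8×10⁻⁴ × 98 × 1.2 = 0.032928 m
98–678 m: 580 × 2.4×10⁻⁴ × 0.86 = 0.119712 m
1.6×10⁻⁴ × 0.75 × 440 = 0.05280 m
1118–1848 m: 730 × 0.46 × 1×10⁻⁴ = 0.03358 m
Δh = 0.032928 + 0.119712 + 0.05280 + 0.03358 = 0.23902 m ≈ 239 mm

239 mm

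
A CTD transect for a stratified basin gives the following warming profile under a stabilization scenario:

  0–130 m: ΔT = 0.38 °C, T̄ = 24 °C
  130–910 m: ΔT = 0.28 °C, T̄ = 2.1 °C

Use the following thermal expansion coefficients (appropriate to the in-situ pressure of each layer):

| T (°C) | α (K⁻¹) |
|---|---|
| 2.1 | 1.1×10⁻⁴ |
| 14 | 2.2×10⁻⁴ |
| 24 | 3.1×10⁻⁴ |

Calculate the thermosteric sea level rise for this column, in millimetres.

Layer 1 at 24 °C → α = 3.1×10⁻⁴ K⁻¹
Layer 2 at 2.1 °C → α = 1.1×10⁻⁴ K⁻¹
130 × 0.38 × 3.1×10⁻⁴ = 0.015314 m
1.1×10⁻⁴ × 0.28 × 780 = 0.024024 m
Δh = 0.015314 + 0.024024 = 0.039338 m ≈ 39.3 mm

39.3 mm of thermosteric rise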